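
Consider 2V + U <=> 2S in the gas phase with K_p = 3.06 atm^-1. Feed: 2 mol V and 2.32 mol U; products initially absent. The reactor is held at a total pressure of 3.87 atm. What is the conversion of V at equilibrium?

X = 0.697

Basis: 2 mol V initially; let X = conversion of V. Extent ξ = X.
At extent ξ: n_V = 2 − 2X; n_U = 2.32 − X; n_S = 2X.
n_T = Σnᵢ = 4.32 − X.
With p_i = (n_i/n_T)P, K_p = p_S^2 / (p_V^2 p_U).
Equating to 3.06 atm^-1 and solving on 0 < X < 1: X = 0.697.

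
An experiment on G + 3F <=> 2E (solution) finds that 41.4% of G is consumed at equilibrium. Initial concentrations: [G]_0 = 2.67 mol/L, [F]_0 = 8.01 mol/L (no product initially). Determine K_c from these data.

K_c = 0.0302 (mol/L)^-2

Let X = conversion of G.
Concentrations: [G] = 2.67 − 2.67X; [F] = 8.01 − 8.01X; [E] = 5.34X.
At X = 0.414: [G] = 1.56, [F] = 4.69, [E] = 2.21.
K_c = [E]^2 / ([G] [F]^3) = 0.0302 (mol/L)^-2.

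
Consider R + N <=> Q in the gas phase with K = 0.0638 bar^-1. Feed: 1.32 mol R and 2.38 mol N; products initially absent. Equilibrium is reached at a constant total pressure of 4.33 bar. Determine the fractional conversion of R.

X = 0.147

Basis: 1.32 mol R initially; let X = conversion of R. Extent ξ = 1.32X.
Moles: n_R = 1.32 − 1.32X; n_N = 2.38 − 1.32X; n_Q = 1.32X.
n_T = Σnᵢ = 3.7 − 1.32X.
With p_i = (n_i/n_T)P, K = p_Q / (p_R p_N).
Setting this equal to 0.0638 bar^-1 and taking the physical root (0 < X < 1) gives X = 0.147.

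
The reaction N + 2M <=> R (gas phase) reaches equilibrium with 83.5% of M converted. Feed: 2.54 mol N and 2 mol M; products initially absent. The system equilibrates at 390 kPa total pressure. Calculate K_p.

Take 2 mol M as basis and let X be its fractional conversion, so ξ = X.
Moles: n_N = 2.54 − X; n_M = 2 − 2X; n_R = X.
n_T = Σnᵢ = 4.54 − 2X.
At X = 0.835: n_N = 1.71, n_M = 0.33, n_R = 0.835, n_T = 2.87.
p_i = (n_i/n_T)·P. K_p = p_R / (p_N p_M^2) = 0.000244 kPa^-2.

K_p = 0.000244 kPa^-2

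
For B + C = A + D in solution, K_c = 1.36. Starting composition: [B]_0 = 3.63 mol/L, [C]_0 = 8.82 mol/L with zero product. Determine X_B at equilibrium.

X = 0.752

Let X = conversion of B; extent ξ = 3.63·X mol/L.
Concentrations: [B] = 3.63 − 3.63X; [C] = 8.82 − 3.63X; [A] = 3.63X; [D] = 3.63X.
K_c = [A] [D] / ([B] [C]).
Setting equal to 1.36 and solving for X on (0,1) gives X = 0.752.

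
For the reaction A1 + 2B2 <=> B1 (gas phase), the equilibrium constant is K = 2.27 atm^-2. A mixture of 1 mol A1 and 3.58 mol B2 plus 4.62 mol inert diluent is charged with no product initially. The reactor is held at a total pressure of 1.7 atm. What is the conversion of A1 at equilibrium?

X = 0.415

Let X = conversion of A1 (basis 1 mol A1); extent of reaction ξ = X.
Species balance: n_A1 = 1 − X; n_B2 = 3.58 − 2X; n_B1 = X; n_I = 4.62 (inert).
n_T = Σnᵢ = 9.2 − 2X.
With p_i = (n_i/n_T)P, K = p_B1 / (p_A1 p_B2^2).
This yields a degree-3 equation in X; solving on (0,1), X = 0.415.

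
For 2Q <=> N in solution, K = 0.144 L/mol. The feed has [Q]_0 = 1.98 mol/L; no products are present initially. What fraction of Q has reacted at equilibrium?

Let X = conversion of Q; extent ξ = 1.98X/2 mol/L.
Concentrations: [Q] = 1.98 − 1.98X; [N] = 0.99X.
K = [N] / ([Q]^2).
This equals 0.144 at X = 0.289 (the root in 0 < X < 1).

X = 0.289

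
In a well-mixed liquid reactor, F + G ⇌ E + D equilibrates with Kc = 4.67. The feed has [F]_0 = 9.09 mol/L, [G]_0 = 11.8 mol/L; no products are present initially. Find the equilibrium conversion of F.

Let X = conversion of F; extent ξ = 9.09·X mol/L.
Concentrations: [F] = 9.09 − 9.09X; [G] = 11.8 − 9.09X; [E] = 9.09X; [D] = 9.09X.
Kc = [E] [D] / ([F] [G]).
This equals 4.67 at X = 0.765 (the root in 0 < X < 1).

X = 0.765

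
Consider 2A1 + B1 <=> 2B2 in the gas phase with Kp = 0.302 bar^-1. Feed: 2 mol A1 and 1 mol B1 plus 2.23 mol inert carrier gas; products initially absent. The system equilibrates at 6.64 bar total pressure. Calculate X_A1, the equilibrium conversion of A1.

Let X = conversion of A1 (basis 2 mol A1); extent of reaction ξ = X.
At extent ξ: n_A1 = 2 − 2X; n_B1 = 1 − X; n_B2 = 2X; n_I = 2.23 (inert).
n_T = Σnᵢ = 5.23 − X.
Mole fractions y_i = n_i/n_T; Kp = p_B2^2 / (p_A1^2 p_B1) with p_i = y_i·P.
Setting this equal to 0.302 bar^-1 and taking the physical root (0 < X < 1) gives X = 0.342.

X = 0.342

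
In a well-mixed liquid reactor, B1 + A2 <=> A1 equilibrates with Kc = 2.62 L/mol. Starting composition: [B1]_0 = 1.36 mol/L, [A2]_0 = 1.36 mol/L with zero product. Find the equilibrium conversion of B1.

Let X = conversion of B1; extent ξ = 1.36·X mol/L.
Concentrations: [B1] = 1.36 − 1.36X; [A2] = 1.36 − 1.36X; [A1] = 1.36X.
Kc = [A1] / ([B1] [A2]).
Equating to 2.62 L/mol: the physical root is X = 0.592.

X = 0.592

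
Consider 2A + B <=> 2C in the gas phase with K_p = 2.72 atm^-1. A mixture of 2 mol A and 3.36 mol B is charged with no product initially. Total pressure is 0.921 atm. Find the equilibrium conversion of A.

X = 0.548

Let X = conversion of A (basis 2 mol A); extent of reaction ξ = X.
Moles: n_A = 2 − 2X; n_B = 3.36 − X; n_C = 2X.
n_T = Σnᵢ = 5.36 − X.
With p_i = (n_i/n_T)P, K_p = p_C^2 / (p_A^2 p_B).
Setting this equal to 2.72 atm^-1 and taking the physical root (0 < X < 1) gives X = 0.548.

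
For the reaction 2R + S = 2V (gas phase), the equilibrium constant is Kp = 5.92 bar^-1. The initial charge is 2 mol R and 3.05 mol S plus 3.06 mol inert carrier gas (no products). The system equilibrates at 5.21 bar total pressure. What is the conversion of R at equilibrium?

X = 0.756

Take 2 mol R as basis and let X be its fractional conversion, so ξ = X.
Mole table: n_R = 2 − 2X; n_S = 3.05 − X; n_V = 2X; n_I = 3.06 (inert).
n_T = Σnᵢ = 8.11 − X.
With p_i = (n_i/n_T)P, Kp = p_V^2 / (p_R^2 p_S).
Equating to 5.92 bar^-1 and solving on 0 < X < 1: X = 0.756.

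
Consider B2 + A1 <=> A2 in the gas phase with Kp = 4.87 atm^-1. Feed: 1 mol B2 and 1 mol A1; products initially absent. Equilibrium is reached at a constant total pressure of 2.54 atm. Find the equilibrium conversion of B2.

Let X = conversion of B2 (basis 1 mol B2); extent of reaction ξ = X.
Mole table: n_B2 = 1 − X; n_A1 = 1 − X; n_A2 = X.
Total moles n_T = 2 − X.
Mole fractions y_i = n_i/n_T; Kp = p_A2 / (p_B2 p_A1) with p_i = y_i·P.
This yields a degree-2 equation in X; solving on (0,1), X = 0.727.

X = 0.727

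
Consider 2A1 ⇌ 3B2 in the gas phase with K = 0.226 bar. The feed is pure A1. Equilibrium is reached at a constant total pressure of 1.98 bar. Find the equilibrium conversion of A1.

X = 0.273

Basis: 1 mol A1 initially; let X = conversion of A1. Extent ξ = 0.5X.
At extent ξ: n_A1 = 1 − X; n_B2 = 1.5X.
n_T = Σnᵢ = 1 + 0.5X.
Mole fractions y_i = n_i/n_T; K = p_B2^3 / (p_A1^2) with p_i = y_i·P.
Equating to 0.226 bar and solving on 0 < X < 1: X = 0.273.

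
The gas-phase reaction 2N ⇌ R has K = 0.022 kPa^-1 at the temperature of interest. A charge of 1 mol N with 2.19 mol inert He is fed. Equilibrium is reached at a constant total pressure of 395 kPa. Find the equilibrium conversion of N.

Take 1 mol N as basis and let X be its fractional conversion, so ξ = 0.5X.
Mole table: n_N = 1 − X; n_R = 0.5X; n_I = 2.19 (inert).
n_T = Σnᵢ = 3.19 − 0.5X.
y_i = n_i/n_T, p_i = y_i·P. K = p_R / (p_N^2).
Setting this equal to 0.022 kPa^-1 and taking the physical root (0 < X < 1) gives X = 0.669.

X = 0.669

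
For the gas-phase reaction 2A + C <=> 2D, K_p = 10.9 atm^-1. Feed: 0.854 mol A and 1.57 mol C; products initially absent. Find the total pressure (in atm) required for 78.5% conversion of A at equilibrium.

Take 0.854 mol A as basis and let X be its fractional conversion, so ξ = 0.427X.
Mole table: n_A = 0.854 − 0.854X; n_C = 1.57 − 0.427X; n_D = 0.854X.
Total moles n_T = 2.42 − 0.427X.
K_p = p_D^2 / (p_A^2 p_C) with p_i = (n_i/n_T)·P.
At X = 0.785: the mole-fraction product g(X) = Π y_i^ν_i = 22.55. Since K_p = g(X)·P^{-1}, P = (g/K_p)^(1/1) = (22.55/10.9)^(1/1) = 2.07 atm.

P = 2.07 atm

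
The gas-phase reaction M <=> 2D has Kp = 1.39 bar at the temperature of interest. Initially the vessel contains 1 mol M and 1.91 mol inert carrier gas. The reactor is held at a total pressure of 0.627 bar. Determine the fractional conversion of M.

Take 1 mol M as basis and let X be its fractional conversion, so ξ = X.
At extent ξ: n_M = 1 − X; n_D = 2X; n_I = 1.91 (inert).
Summing: n_T = 2.91 + X.
y_i = n_i/n_T, p_i = y_i·P. Kp = p_D^2 / (p_M).
Equating to 1.39 bar and solving on 0 < X < 1: X = 0.734.

X = 0.734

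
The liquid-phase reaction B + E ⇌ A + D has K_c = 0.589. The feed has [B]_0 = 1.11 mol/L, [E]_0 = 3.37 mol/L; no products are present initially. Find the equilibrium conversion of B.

Let X = conversion of B; extent ξ = 1.11·X mol/L.
Concentrations: [B] = 1.11 − 1.11X; [E] = 3.37 − 1.11X; [A] = 1.11X; [D] = 1.11X.
K_c = [A] [D] / ([B] [E]).
This equals 0.589 at X = 0.674 (the root in 0 < X < 1).

X = 0.674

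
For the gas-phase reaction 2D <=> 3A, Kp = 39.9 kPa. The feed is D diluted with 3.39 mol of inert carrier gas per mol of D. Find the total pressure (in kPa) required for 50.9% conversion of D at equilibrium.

P = 100 kPa

Basis: 1 mol D initially; let X = conversion of D. Extent ξ = 0.5X.
Mole table: n_D = 1 − X; n_A = 1.5X; n_I = 3.39 (inert).
Summing: n_T = 4.39 + 0.5X.
Kp = p_A^3 / (p_D^2) with p_i = (n_i/n_T)·P.
At X = 0.509: the mole-fraction product g(X) = Π y_i^ν_i = 0.3975. Since Kp = g(X)·P^{1}, P = (Kp/g)^(1/1) = (39.9/0.3975)^(1/1) = 100 kPa.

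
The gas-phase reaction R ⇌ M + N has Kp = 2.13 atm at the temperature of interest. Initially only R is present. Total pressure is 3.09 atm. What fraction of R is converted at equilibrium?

Let X = conversion of R (basis 1 mol R); extent of reaction ξ = X.
Mole table: n_R = 1 − X; n_M = X; n_N = X.
n_T = Σnᵢ = 1 + X.
y_i = n_i/n_T, p_i = y_i·P. Kp = p_M p_N / (p_R).
Equating to 2.13 atm and solving on 0 < X < 1: X = 0.639.

X = 0.639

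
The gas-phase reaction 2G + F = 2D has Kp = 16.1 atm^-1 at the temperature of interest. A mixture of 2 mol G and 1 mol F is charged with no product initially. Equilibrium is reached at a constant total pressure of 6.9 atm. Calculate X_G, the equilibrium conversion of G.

Let X = conversion of G (basis 2 mol G); extent of reaction ξ = X.
At extent ξ: n_G = 2 − 2X; n_F = 1 − X; n_D = 2X.
n_T = Σnᵢ = 3 − X.
Mole fractions y_i = n_i/n_T; Kp = p_D^2 / (p_G^2 p_F) with p_i = y_i·P.
Substituting and setting equal to 16.1 atm^-1 gives a polynomial in X; the root in (0,1) is X = 0.771.

X = 0.771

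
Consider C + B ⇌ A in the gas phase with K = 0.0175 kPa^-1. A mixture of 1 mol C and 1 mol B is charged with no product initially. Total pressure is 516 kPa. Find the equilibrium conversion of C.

Basis: 1 mol C initially; let X = conversion of C. Extent ξ = X.
Species balance: n_C = 1 − X; n_B = 1 − X; n_A = X.
Total moles n_T = 2 − X.
Mole fractions y_i = n_i/n_T; K = p_A / (p_C p_B) with p_i = y_i·P.
Setting this equal to 0.0175 kPa^-1 and taking the physical root (0 < X < 1) gives X = 0.684.

X = 0.684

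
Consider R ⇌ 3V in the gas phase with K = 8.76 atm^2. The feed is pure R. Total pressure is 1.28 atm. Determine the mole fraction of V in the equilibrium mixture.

Basis: 1 mol R initially; let X = conversion of R. Extent ξ = X.
Species balance: n_R = 1 − X; n_V = 3X.
n_T = Σnᵢ = 1 + 2X.
Mole fractions y_i = n_i/n_T; K = p_V^3 / (p_R) with p_i = y_i·P.
This yields a degree-3 equation in X; solving on (0,1), X = 0.700.
Then n_V = 2.1, n_T = 2.4, so y_V = 0.875.

y_V = 0.875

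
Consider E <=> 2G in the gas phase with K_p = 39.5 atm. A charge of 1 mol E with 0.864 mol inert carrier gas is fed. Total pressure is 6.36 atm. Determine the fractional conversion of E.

X = 0.834

Let X = conversion of E (basis 1 mol E); extent of reaction ξ = X.
At extent ξ: n_E = 1 − X; n_G = 2X; n_I = 0.864 (inert).
Total moles n_T = 1.86 + X.
Mole fractions y_i = n_i/n_T; K_p = p_G^2 / (p_E) with p_i = y_i·P.
Equating to 39.5 atm and solving on 0 < X < 1: X = 0.834.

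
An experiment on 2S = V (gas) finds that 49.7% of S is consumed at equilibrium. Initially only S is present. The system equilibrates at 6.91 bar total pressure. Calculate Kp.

Kp = 0.107 bar^-1

Take 1 mol S as basis and let X be its fractional conversion, so ξ = 0.5X.
At extent ξ: n_S = 1 − X; n_V = 0.5X.
Summing: n_T = 1 − 0.5X.
At X = 0.497: n_S = 0.503, n_V = 0.248, n_T = 0.752.
p_i = (n_i/n_T)·P. Kp = p_V / (p_S^2) = 0.107 bar^-1.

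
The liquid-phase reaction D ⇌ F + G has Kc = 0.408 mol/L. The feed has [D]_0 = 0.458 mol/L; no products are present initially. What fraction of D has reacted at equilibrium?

Let X = conversion of D; extent ξ = 0.458·X mol/L.
Concentrations: [D] = 0.458 − 0.458X; [F] = 0.458X; [G] = 0.458X.
Kc = [F] [G] / ([D]).
This equals 0.408 at X = 0.598 (the root in 0 < X < 1).

X = 0.598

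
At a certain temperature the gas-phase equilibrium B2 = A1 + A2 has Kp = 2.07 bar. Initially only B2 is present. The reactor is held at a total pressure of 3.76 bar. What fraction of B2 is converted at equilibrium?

Basis: 1 mol B2 initially; let X = conversion of B2. Extent ξ = X.
Moles: n_B2 = 1 − X; n_A1 = X; n_A2 = X.
Total moles n_T = 1 + X.
Mole fractions y_i = n_i/n_T; Kp = p_A1 p_A2 / (p_B2) with p_i = y_i·P.
This yields a degree-2 equation in X; solving on (0,1), X = 0.596.

X = 0.596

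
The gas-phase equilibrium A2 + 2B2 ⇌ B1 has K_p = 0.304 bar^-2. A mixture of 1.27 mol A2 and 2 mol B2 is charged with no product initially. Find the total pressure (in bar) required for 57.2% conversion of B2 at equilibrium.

Basis: 2 mol B2 initially; let X = conversion of B2. Extent ξ = X.
Mole table: n_A2 = 1.27 − X; n_B2 = 2 − 2X; n_B1 = X.
n_T = Σnᵢ = 3.27 − 2X.
K_p = p_B1 / (p_A2 p_B2^2) with p_i = (n_i/n_T)·P.
At X = 0.572: the mole-fraction product g(X) = Π y_i^ν_i = 5.055. Since K_p = g(X)·P^{-2}, P = (g/K_p)^(1/2) = (5.055/0.304)^(1/2) = 4.08 bar.

P = 4.08 bar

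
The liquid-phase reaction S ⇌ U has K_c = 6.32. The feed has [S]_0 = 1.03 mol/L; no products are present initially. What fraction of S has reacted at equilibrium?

X = 0.863

Let X = conversion of S; extent ξ = 1.03·X mol/L.
Concentrations: [S] = 1.03 − 1.03X; [U] = 1.03X.
K_c = [U] / ([S]).
Setting equal to 6.32 and solving for X on (0,1) gives X = 0.863.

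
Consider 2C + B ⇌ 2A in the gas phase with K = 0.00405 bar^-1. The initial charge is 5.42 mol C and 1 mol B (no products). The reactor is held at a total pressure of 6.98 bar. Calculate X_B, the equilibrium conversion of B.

Take 1 mol B as basis and let X be its fractional conversion, so ξ = X.
Moles: n_C = 5.42 − 2X; n_B = 1 − X; n_A = 2X.
Summing: n_T = 6.42 − X.
y_i = n_i/n_T, p_i = y_i·P. K = p_A^2 / (p_C^2 p_B).
Equating to 0.00405 bar^-1 and solving on 0 < X < 1: X = 0.157.

X = 0.157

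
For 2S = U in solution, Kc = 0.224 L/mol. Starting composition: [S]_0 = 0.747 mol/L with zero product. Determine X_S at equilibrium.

Let X = conversion of S; extent ξ = 0.747X/2 mol/L.
Concentrations: [S] = 0.747 − 0.747X; [U] = 0.373X.
Kc = [U] / ([S]^2).
Solving Kc = 0.224 for X ∈ (0,1): X = 0.209.

X = 0.209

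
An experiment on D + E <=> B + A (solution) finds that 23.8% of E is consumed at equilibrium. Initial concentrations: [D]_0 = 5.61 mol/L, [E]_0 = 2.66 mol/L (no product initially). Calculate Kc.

Let X = conversion of E.
Concentrations: [D] = 5.61 − 2.66X; [E] = 2.66 − 2.66X; [B] = 2.66X; [A] = 2.66X.
At X = 0.238: [D] = 4.98, [E] = 2.03, [B] = 0.633, [A] = 0.633.
Kc = [B] [A] / ([D] [E]) = 0.0397.

Kc = 0.0397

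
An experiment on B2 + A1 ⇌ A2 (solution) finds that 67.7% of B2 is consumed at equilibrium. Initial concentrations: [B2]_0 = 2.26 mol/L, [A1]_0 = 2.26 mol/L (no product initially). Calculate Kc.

Let X = conversion of B2.
Concentrations: [B2] = 2.26 − 2.26X; [A1] = 2.26 − 2.26X; [A2] = 2.26X.
At X = 0.677: [B2] = 0.73, [A1] = 0.73, [A2] = 1.53.
Kc = [A2] / ([B2] [A1]) = 2.87 L/mol.

Kc = 2.87 L/mol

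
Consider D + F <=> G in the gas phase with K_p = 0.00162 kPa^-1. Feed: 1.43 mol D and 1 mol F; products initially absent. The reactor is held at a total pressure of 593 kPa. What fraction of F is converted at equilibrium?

Basis: 1 mol F initially; let X = conversion of F. Extent ξ = X.
Moles: n_D = 1.43 − X; n_F = 1 − X; n_G = X.
Summing: n_T = 2.43 − X.
Mole fractions y_i = n_i/n_T; K_p = p_G / (p_D p_F) with p_i = y_i·P.
This yields a degree-2 equation in X; solving on (0,1), X = 0.334.

X = 0.334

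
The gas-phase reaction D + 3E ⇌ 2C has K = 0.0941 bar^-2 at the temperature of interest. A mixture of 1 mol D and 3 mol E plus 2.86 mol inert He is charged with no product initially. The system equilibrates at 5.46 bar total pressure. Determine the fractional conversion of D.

Let X = conversion of D (basis 1 mol D); extent of reaction ξ = X.
Mole table: n_D = 1 − X; n_E = 3 − 3X; n_C = 2X; n_I = 2.86 (inert).
Summing: n_T = 6.86 − 2X.
y_i = n_i/n_T, p_i = y_i·P. K = p_C^2 / (p_D p_E^3).
Substituting and setting equal to 0.0941 bar^-2 gives a polynomial in X; the root in (0,1) is X = 0.322.

X = 0.322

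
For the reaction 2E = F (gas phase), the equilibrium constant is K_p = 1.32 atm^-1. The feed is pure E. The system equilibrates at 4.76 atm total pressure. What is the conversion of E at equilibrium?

Let X = conversion of E (basis 1 mol E); extent of reaction ξ = 0.5X.
Mole table: n_E = 1 − X; n_F = 0.5X.
n_T = Σnᵢ = 1 − 0.5X.
With p_i = (n_i/n_T)P, K_p = p_F / (p_E^2).
This yields a degree-2 equation in X; solving on (0,1), X = 0.804.

X = 0.804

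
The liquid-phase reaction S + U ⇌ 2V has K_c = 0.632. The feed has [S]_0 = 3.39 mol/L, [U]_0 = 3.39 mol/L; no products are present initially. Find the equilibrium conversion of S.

X = 0.284

Let X = conversion of S; extent ξ = 3.39·X mol/L.
Concentrations: [S] = 3.39 − 3.39X; [U] = 3.39 − 3.39X; [V] = 6.78X.
K_c = [V]^2 / ([S] [U]).
This equals 0.632 at X = 0.284 (the root in 0 < X < 1).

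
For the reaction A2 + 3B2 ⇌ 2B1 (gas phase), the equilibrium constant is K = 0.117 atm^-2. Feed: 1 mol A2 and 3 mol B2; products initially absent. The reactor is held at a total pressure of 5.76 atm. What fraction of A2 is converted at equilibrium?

Basis: 1 mol A2 initially; let X = conversion of A2. Extent ξ = X.
Moles: n_A2 = 1 − X; n_B2 = 3 − 3X; n_B1 = 2X.
Summing: n_T = 4 − 2X.
With p_i = (n_i/n_T)P, K = p_B1^2 / (p_A2 p_B2^3).
Equating to 0.117 atm^-2 and solving on 0 < X < 1: X = 0.470.

X = 0.470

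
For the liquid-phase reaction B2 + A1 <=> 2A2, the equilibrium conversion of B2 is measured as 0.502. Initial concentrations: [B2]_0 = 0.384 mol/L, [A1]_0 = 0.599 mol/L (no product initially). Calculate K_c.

K_c = 1.91

Let X = conversion of B2.
Concentrations: [B2] = 0.384 − 0.384X; [A1] = 0.599 − 0.384X; [A2] = 0.768X.
At X = 0.502: [B2] = 0.191, [A1] = 0.406, [A2] = 0.386.
K_c = [A2]^2 / ([B2] [A1]) = 1.91.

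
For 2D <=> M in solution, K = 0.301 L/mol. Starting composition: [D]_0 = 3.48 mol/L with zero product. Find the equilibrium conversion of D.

Let X = conversion of D; extent ξ = 3.48X/2 mol/L.
Concentrations: [D] = 3.48 − 3.48X; [M] = 1.74X.
K = [M] / ([D]^2).
Setting equal to 0.301 and solving for X on (0,1) gives X = 0.508.

X = 0.508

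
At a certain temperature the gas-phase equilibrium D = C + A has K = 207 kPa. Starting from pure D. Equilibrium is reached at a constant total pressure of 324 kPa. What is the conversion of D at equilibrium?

Let X = conversion of D (basis 1 mol D); extent of reaction ξ = X.
Species balance: n_D = 1 − X; n_C = X; n_A = X.
n_T = Σnᵢ = 1 + X.
With p_i = (n_i/n_T)P, K = p_C p_A / (p_D).
Equating to 207 kPa and solving on 0 < X < 1: X = 0.624.

X = 0.624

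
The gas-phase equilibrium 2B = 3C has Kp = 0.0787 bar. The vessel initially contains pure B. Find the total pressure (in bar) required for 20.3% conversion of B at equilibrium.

Basis: 1 mol B initially; let X = conversion of B. Extent ξ = 0.5X.
Mole table: n_B = 1 − X; n_C = 1.5X.
Total moles n_T = 1 + 0.5X.
Kp = p_C^3 / (p_B^2) with p_i = (n_i/n_T)·P.
At X = 0.203: the mole-fraction product g(X) = Π y_i^ν_i = 0.04035. Since Kp = g(X)·P^{1}, P = (Kp/g)^(1/1) = (0.0787/0.04035)^(1/1) = 1.95 bar.

P = 1.95 bar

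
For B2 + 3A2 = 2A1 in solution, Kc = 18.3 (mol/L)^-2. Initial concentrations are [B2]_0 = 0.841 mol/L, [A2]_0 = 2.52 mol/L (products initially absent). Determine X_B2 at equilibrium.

X = 0.721

Let X = conversion of B2; extent ξ = 0.841·X mol/L.
Concentrations: [B2] = 0.841 − 0.841X; [A2] = 2.52 − 2.52X; [A1] = 1.68X.
Kc = [A1]^2 / ([B2] [A2]^3).
This equals 18.3 at X = 0.721 (the root in 0 < X < 1).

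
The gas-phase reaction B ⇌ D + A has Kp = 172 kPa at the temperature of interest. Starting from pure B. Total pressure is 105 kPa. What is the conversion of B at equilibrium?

X = 0.788

Basis: 1 mol B initially; let X = conversion of B. Extent ξ = X.
Mole table: n_B = 1 − X; n_D = X; n_A = X.
Total moles n_T = 1 + X.
Mole fractions y_i = n_i/n_T; Kp = p_D p_A / (p_B) with p_i = y_i·P.
This yields a degree-2 equation in X; solving on (0,1), X = 0.788.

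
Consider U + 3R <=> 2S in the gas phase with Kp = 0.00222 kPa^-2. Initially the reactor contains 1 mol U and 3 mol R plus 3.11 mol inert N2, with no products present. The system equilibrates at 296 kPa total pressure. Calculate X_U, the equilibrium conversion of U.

Take 1 mol U as basis and let X be its fractional conversion, so ξ = X.
At extent ξ: n_U = 1 − X; n_R = 3 − 3X; n_S = 2X; n_I = 3.11 (inert).
Total moles n_T = 7.11 − 2X.
With p_i = (n_i/n_T)P, Kp = p_S^2 / (p_U p_R^3).
This yields a degree-4 equation in X; solving on (0,1), X = 0.673.

X = 0.673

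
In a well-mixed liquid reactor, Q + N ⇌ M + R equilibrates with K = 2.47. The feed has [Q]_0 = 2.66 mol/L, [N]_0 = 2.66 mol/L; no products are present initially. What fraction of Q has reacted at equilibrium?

X = 0.611

Let X = conversion of Q; extent ξ = 2.66·X mol/L.
Concentrations: [Q] = 2.66 − 2.66X; [N] = 2.66 − 2.66X; [M] = 2.66X; [R] = 2.66X.
K = [M] [R] / ([Q] [N]).
Solving K = 2.47 for X ∈ (0,1): X = 0.611.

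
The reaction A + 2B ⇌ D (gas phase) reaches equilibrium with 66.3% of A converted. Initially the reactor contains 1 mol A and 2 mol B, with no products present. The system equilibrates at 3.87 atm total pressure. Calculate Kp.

Basis: 1 mol A initially; let X = conversion of A. Extent ξ = X.
Mole table: n_A = 1 − X; n_B = 2 − 2X; n_D = X.
Total moles n_T = 3 − 2X.
At X = 0.663: n_A = 0.337, n_B = 0.674, n_D = 0.663, n_T = 1.67.
p_i = (n_i/n_T)·P. Kp = p_D / (p_A p_B^2) = 0.81 atm^-2.

Kp = 0.81 atm^-2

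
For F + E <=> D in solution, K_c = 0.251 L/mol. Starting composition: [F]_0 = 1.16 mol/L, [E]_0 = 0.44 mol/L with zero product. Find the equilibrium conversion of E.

Let X = conversion of E; extent ξ = 0.44·X mol/L.
Concentrations: [F] = 1.16 − 0.44X; [E] = 0.44 − 0.44X; [D] = 0.44X.
K_c = [D] / ([F] [E]).
This equals 0.251 at X = 0.211 (the root in 0 < X < 1).

X = 0.211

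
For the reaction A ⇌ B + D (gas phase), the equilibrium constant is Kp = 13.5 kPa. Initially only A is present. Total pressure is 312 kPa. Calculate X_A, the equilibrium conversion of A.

Take 1 mol A as basis and let X be its fractional conversion, so ξ = X.
At extent ξ: n_A = 1 − X; n_B = X; n_D = X.
n_T = Σnᵢ = 1 + X.
Mole fractions y_i = n_i/n_T; Kp = p_B p_D / (p_A) with p_i = y_i·P.
Setting this equal to 13.5 kPa and taking the physical root (0 < X < 1) gives X = 0.204.

X = 0.204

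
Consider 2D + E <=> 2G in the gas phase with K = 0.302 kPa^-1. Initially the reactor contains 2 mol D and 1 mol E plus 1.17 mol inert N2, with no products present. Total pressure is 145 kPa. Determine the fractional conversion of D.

X = 0.670

Basis: 2 mol D initially; let X = conversion of D. Extent ξ = X.
Mole table: n_D = 2 − 2X; n_E = 1 − X; n_G = 2X; n_I = 1.17 (inert).
Total moles n_T = 4.17 − X.
Mole fractions y_i = n_i/n_T; K = p_G^2 / (p_D^2 p_E) with p_i = y_i·P.
Equating to 0.302 kPa^-1 and solving on 0 < X < 1: X = 0.670.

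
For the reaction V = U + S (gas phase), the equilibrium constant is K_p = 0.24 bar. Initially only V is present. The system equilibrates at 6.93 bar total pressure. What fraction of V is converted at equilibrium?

Let X = conversion of V (basis 1 mol V); extent of reaction ξ = X.
Moles: n_V = 1 − X; n_U = X; n_S = X.
Total moles n_T = 1 + X.
y_i = n_i/n_T, p_i = y_i·P. K_p = p_U p_S / (p_V).
Equating to 0.24 bar and solving on 0 < X < 1: X = 0.183.

X = 0.183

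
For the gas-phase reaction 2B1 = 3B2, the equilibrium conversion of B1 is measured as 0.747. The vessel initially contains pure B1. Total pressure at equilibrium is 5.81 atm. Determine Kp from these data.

Take 1 mol B1 as basis and let X be its fractional conversion, so ξ = 0.5X.
Mole table: n_B1 = 1 − X; n_B2 = 1.5X.
n_T = Σnᵢ = 1 + 0.5X.
At X = 0.747: n_B1 = 0.253, n_B2 = 1.12, n_T = 1.37.
p_i = (n_i/n_T)·P. Kp = p_B2^3 / (p_B1^2) = 93 atm.

Kp = 93 atm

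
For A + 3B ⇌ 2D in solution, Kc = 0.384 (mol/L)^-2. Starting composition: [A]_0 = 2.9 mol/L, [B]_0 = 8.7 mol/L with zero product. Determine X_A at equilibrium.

X = 0.632

Let X = conversion of A; extent ξ = 2.9·X mol/L.
Concentrations: [A] = 2.9 − 2.9X; [B] = 8.7 − 8.7X; [D] = 5.8X.
Kc = [D]^2 / ([A] [B]^3).
This equals 0.384 at X = 0.632 (the root in 0 < X < 1).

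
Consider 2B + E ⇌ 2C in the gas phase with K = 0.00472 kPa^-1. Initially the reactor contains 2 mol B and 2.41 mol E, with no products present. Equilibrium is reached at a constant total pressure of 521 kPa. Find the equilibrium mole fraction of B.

Basis: 2 mol B initially; let X = conversion of B. Extent ξ = X.
Moles: n_B = 2 − 2X; n_E = 2.41 − X; n_C = 2X.
Total moles n_T = 4.41 − X.
Mole fractions y_i = n_i/n_T; K = p_C^2 / (p_B^2 p_E) with p_i = y_i·P.
Setting this equal to 0.00472 kPa^-1 and taking the physical root (0 < X < 1) gives X = 0.522.
Then n_B = 0.956, n_T = 3.89, so y_B = 0.246.

y_B = 0.246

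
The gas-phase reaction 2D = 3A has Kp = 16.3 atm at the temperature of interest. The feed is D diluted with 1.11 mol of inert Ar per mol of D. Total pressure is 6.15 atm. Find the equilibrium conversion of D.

X = 0.634

Basis: 1 mol D initially; let X = conversion of D. Extent ξ = 0.5X.
Species balance: n_D = 1 − X; n_A = 1.5X; n_I = 1.11 (inert).
n_T = Σnᵢ = 2.11 + 0.5X.
Mole fractions y_i = n_i/n_T; Kp = p_A^3 / (p_D^2) with p_i = y_i·P.
Substituting and setting equal to 16.3 atm gives a polynomial in X; the root in (0,1) is X = 0.634.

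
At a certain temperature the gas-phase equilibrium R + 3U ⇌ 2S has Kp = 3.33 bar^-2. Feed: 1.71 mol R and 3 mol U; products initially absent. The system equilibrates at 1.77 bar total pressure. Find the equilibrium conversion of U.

X = 0.611

Basis: 3 mol U initially; let X = conversion of U. Extent ξ = X.
Mole table: n_R = 1.71 − X; n_U = 3 − 3X; n_S = 2X.
Total moles n_T = 4.71 − 2X.
Mole fractions y_i = n_i/n_T; Kp = p_S^2 / (p_R p_U^3) with p_i = y_i·P.
This yields a degree-4 equation in X; solving on (0,1), X = 0.611.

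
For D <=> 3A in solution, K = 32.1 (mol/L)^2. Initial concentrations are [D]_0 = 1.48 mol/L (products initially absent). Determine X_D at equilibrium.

X = 0.601

Let X = conversion of D; extent ξ = 1.48·X mol/L.
Concentrations: [D] = 1.48 − 1.48X; [A] = 4.44X.
K = [A]^3 / ([D]).
This equals 32.1 at X = 0.601 (the root in 0 < X < 1).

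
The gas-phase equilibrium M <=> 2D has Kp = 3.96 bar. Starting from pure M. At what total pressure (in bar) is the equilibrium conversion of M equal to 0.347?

P = 7.23 bar

Basis: 1 mol M initially; let X = conversion of M. Extent ξ = X.
Mole table: n_M = 1 − X; n_D = 2X.
Summing: n_T = 1 + X.
Kp = p_D^2 / (p_M) with p_i = (n_i/n_T)·P.
At X = 0.347: the mole-fraction product g(X) = Π y_i^ν_i = 0.5476. Since Kp = g(X)·P^{1}, P = (Kp/g)^(1/1) = (3.96/0.5476)^(1/1) = 7.23 bar.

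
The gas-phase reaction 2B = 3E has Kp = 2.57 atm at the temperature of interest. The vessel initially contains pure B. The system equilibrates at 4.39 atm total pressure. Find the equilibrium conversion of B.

Basis: 1 mol B initially; let X = conversion of B. Extent ξ = 0.5X.
Mole table: n_B = 1 − X; n_E = 1.5X.
Summing: n_T = 1 + 0.5X.
Mole fractions y_i = n_i/n_T; Kp = p_E^3 / (p_B^2) with p_i = y_i·P.
Substituting and setting equal to 2.57 atm gives a polynomial in X; the root in (0,1) is X = 0.415.

X = 0.415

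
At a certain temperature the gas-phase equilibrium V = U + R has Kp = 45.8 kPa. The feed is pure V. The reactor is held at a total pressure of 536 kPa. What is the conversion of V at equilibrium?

Basis: 1 mol V initially; let X = conversion of V. Extent ξ = X.
Species balance: n_V = 1 − X; n_U = X; n_R = X.
n_T = Σnᵢ = 1 + X.
With p_i = (n_i/n_T)P, Kp = p_U p_R / (p_V).
Substituting and setting equal to 45.8 kPa gives a polynomial in X; the root in (0,1) is X = 0.281.

X = 0.281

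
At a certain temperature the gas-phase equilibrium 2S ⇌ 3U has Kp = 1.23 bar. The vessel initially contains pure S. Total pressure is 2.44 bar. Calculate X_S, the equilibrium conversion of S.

X = 0.401

Basis: 1 mol S initially; let X = conversion of S. Extent ξ = 0.5X.
Moles: n_S = 1 − X; n_U = 1.5X.
Total moles n_T = 1 + 0.5X.
Mole fractions y_i = n_i/n_T; Kp = p_U^3 / (p_S^2) with p_i = y_i·P.
Equating to 1.23 bar and solving on 0 < X < 1: X = 0.401.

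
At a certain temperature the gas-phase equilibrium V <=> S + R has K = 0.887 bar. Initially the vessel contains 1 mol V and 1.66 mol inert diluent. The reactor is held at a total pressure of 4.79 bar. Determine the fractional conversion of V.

Take 1 mol V as basis and let X be its fractional conversion, so ξ = X.
At extent ξ: n_V = 1 − X; n_S = X; n_R = X; n_I = 1.66 (inert).
n_T = Σnᵢ = 2.66 + X.
y_i = n_i/n_T, p_i = y_i·P. K = p_S p_R / (p_V).
Setting this equal to 0.887 bar and taking the physical root (0 < X < 1) gives X = 0.528.

X = 0.528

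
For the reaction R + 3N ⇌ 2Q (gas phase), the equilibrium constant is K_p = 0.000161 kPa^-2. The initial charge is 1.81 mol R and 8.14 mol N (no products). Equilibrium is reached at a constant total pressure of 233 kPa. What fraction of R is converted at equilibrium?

Basis: 1.81 mol R initially; let X = conversion of R. Extent ξ = 1.81X.
Mole table: n_R = 1.81 − 1.81X; n_N = 8.14 − 5.43X; n_Q = 3.62X.
Summing: n_T = 9.95 − 3.62X.
y_i = n_i/n_T, p_i = y_i·P. K_p = p_Q^2 / (p_R p_N^3).
This yields a degree-4 equation in X; solving on (0,1), X = 0.710.

X = 0.710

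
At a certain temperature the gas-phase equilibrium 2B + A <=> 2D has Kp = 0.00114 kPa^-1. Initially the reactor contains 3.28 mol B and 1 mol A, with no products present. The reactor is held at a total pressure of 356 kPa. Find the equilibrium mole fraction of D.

y_D = 0.172

Basis: 1 mol A initially; let X = conversion of A. Extent ξ = X.
Species balance: n_B = 3.28 − 2X; n_A = 1 − X; n_D = 2X.
n_T = Σnᵢ = 4.28 − X.
Mole fractions y_i = n_i/n_T; Kp = p_D^2 / (p_B^2 p_A) with p_i = y_i·P.
Equating to 0.00114 kPa^-1 and solving on 0 < X < 1: X = 0.339.
Then n_D = 0.679, n_T = 3.94, so y_D = 0.172.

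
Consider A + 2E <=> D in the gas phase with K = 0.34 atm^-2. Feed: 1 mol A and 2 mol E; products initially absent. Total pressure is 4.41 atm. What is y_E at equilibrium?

Take 1 mol A as basis and let X be its fractional conversion, so ξ = X.
Species balance: n_A = 1 − X; n_E = 2 − 2X; n_D = X.
Summing: n_T = 3 − 2X.
With p_i = (n_i/n_T)P, K = p_D / (p_A p_E^2).
Substituting and setting equal to 0.34 atm^-2 gives a polynomial in X; the root in (0,1) is X = 0.580.
Then n_E = 0.841, n_T = 1.84, so y_E = 0.457.

y_E = 0.457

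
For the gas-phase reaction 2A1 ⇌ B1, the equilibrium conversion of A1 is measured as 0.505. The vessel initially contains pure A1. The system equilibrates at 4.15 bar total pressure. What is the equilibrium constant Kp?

Kp = 0.186 bar^-1

Let X = conversion of A1 (basis 1 mol A1); extent of reaction ξ = 0.5X.
Moles: n_A1 = 1 − X; n_B1 = 0.5X.
Total moles n_T = 1 − 0.5X.
At X = 0.505: n_A1 = 0.495, n_B1 = 0.253, n_T = 0.748.
p_i = (n_i/n_T)·P. Kp = p_B1 / (p_A1^2) = 0.186 bar^-1.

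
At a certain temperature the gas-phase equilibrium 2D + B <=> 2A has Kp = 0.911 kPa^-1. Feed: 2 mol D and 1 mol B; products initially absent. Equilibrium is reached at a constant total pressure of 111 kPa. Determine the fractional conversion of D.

X = 0.765

Let X = conversion of D (basis 2 mol D); extent of reaction ξ = X.
Mole table: n_D = 2 − 2X; n_B = 1 − X; n_A = 2X.
n_T = Σnᵢ = 3 − X.
With p_i = (n_i/n_T)P, Kp = p_A^2 / (p_D^2 p_B).
Substituting and setting equal to 0.911 kPa^-1 gives a polynomial in X; the root in (0,1) is X = 0.765.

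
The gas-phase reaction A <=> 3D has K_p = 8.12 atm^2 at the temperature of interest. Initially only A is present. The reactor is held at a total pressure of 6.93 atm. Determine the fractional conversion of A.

X = 0.216

Let X = conversion of A (basis 1 mol A); extent of reaction ξ = X.
At extent ξ: n_A = 1 − X; n_D = 3X.
Summing: n_T = 1 + 2X.
Mole fractions y_i = n_i/n_T; K_p = p_D^3 / (p_A) with p_i = y_i·P.
Equating to 8.12 atm^2 and solving on 0 < X < 1: X = 0.216.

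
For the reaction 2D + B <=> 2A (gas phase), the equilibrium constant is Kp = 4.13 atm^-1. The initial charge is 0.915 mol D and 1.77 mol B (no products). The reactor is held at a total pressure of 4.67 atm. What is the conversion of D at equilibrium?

X = 0.774

Let X = conversion of D (basis 0.915 mol D); extent of reaction ξ = 0.458X.
Mole table: n_D = 0.915 − 0.915X; n_B = 1.77 − 0.458X; n_A = 0.915X.
n_T = Σnᵢ = 2.69 − 0.458X.
With p_i = (n_i/n_T)P, Kp = p_A^2 / (p_D^2 p_B).
Setting this equal to 4.13 atm^-1 and taking the physical root (0 < X < 1) gives X = 0.774.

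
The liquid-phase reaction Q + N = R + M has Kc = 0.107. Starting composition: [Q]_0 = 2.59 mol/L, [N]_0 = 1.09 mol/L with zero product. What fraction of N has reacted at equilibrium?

Let X = conversion of N; extent ξ = 1.09·X mol/L.
Concentrations: [Q] = 2.59 − 1.09X; [N] = 1.09 − 1.09X; [R] = 1.09X; [M] = 1.09X.
Kc = [R] [M] / ([Q] [N]).
Solving Kc = 0.107 for X ∈ (0,1): X = 0.368.

X = 0.368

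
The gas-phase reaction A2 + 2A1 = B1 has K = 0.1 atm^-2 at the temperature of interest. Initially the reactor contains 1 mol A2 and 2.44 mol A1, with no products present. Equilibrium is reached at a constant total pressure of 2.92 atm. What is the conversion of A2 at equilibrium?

X = 0.268

Basis: 1 mol A2 initially; let X = conversion of A2. Extent ξ = X.
Moles: n_A2 = 1 − X; n_A1 = 2.44 − 2X; n_B1 = X.
Summing: n_T = 3.44 − 2X.
With p_i = (n_i/n_T)P, K = p_B1 / (p_A2 p_A1^2).
Setting this equal to 0.1 atm^-2 and taking the physical root (0 < X < 1) gives X = 0.268.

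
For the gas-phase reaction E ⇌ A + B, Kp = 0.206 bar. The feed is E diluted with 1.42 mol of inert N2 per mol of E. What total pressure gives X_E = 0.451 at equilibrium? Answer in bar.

Let X = conversion of E (basis 1 mol E); extent of reaction ξ = X.
Species balance: n_E = 1 − X; n_A = X; n_B = X; n_I = 1.42 (inert).
n_T = Σnᵢ = 2.42 + X.
Kp = p_A p_B / (p_E) with p_i = (n_i/n_T)·P.
At X = 0.451: the mole-fraction product g(X) = Π y_i^ν_i = 0.129. Since Kp = g(X)·P^{1}, P = (Kp/g)^(1/1) = (0.206/0.129)^(1/1) = 1.6 bar.

P = 1.6 bar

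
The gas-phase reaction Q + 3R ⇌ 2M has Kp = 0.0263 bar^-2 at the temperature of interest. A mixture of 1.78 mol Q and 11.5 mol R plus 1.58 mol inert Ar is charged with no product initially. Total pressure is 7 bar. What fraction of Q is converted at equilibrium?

X = 0.552

Take 1.78 mol Q as basis and let X be its fractional conversion, so ξ = 1.78X.
Species balance: n_Q = 1.78 − 1.78X; n_R = 11.5 − 5.34X; n_M = 3.56X; n_I = 1.58 (inert).
Total moles n_T = 14.9 − 3.56X.
With p_i = (n_i/n_T)P, Kp = p_M^2 / (p_Q p_R^3).
This yields a degree-4 equation in X; solving on (0,1), X = 0.552.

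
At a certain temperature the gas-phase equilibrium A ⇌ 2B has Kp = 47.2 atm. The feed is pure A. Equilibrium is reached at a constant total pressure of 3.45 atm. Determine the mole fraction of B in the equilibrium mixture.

Let X = conversion of A (basis 1 mol A); extent of reaction ξ = X.
Mole table: n_A = 1 − X; n_B = 2X.
Summing: n_T = 1 + X.
y_i = n_i/n_T, p_i = y_i·P. Kp = p_B^2 / (p_A).
Equating to 47.2 atm and solving on 0 < X < 1: X = 0.880.
Then n_B = 1.76, n_T = 1.88, so y_B = 0.936.

y_B = 0.936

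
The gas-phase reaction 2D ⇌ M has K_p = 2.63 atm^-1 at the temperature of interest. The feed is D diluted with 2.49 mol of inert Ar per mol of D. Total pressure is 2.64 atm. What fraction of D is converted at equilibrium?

X = 0.623

Basis: 1 mol D initially; let X = conversion of D. Extent ξ = 0.5X.
Moles: n_D = 1 − X; n_M = 0.5X; n_I = 2.49 (inert).
n_T = Σnᵢ = 3.49 − 0.5X.
Mole fractions y_i = n_i/n_T; K_p = p_M / (p_D^2) with p_i = y_i·P.
This yields a degree-2 equation in X; solving on (0,1), X = 0.623.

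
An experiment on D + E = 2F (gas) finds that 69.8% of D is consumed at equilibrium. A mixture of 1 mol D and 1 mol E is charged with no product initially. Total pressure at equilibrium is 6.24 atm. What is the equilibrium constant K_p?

Let X = conversion of D (basis 1 mol D); extent of reaction ξ = X.
At extent ξ: n_D = 1 − X; n_E = 1 − X; n_F = 2X.
Since Δν = 0, n_T = 2 throughout.
At X = 0.698: n_D = 0.302, n_E = 0.302, n_F = 1.4, n_T = 2.
p_i = (n_i/n_T)·P. K_p = p_F^2 / (p_D p_E) = 21.4.

K_p = 21.4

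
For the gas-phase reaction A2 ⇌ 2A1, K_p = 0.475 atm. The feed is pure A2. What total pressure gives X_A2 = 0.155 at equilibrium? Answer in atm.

P = 4.82 atm

Take 1 mol A2 as basis and let X be its fractional conversion, so ξ = X.
Moles: n_A2 = 1 − X; n_A1 = 2X.
n_T = Σnᵢ = 1 + X.
K_p = p_A1^2 / (p_A2) with p_i = (n_i/n_T)·P.
At X = 0.155: the mole-fraction product g(X) = Π y_i^ν_i = 0.09847. Since K_p = g(X)·P^{1}, P = (K_p/g)^(1/1) = (0.475/0.09847)^(1/1) = 4.82 atm.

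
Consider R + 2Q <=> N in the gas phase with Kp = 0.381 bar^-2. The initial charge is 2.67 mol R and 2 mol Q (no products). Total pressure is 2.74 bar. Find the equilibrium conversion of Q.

X = 0.485

Basis: 2 mol Q initially; let X = conversion of Q. Extent ξ = X.
At extent ξ: n_R = 2.67 − X; n_Q = 2 − 2X; n_N = X.
Total moles n_T = 4.67 − 2X.
Mole fractions y_i = n_i/n_T; Kp = p_N / (p_R p_Q^2) with p_i = y_i·P.
Equating to 0.381 bar^-2 and solving on 0 < X < 1: X = 0.485.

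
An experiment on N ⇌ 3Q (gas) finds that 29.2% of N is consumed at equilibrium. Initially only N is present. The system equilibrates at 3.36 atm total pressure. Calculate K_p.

Basis: 1 mol N initially; let X = conversion of N. Extent ξ = X.
At extent ξ: n_N = 1 − X; n_Q = 3X.
Total moles n_T = 1 + 2X.
At X = 0.292: n_N = 0.708, n_Q = 0.876, n_T = 1.58.
p_i = (n_i/n_T)·P. K_p = p_Q^3 / (p_N) = 4.27 atm^2.

K_p = 4.27 atm^2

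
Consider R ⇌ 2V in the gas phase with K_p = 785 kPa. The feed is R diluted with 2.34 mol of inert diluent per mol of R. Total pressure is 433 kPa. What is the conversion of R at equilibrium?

X = 0.719

Basis: 1 mol R initially; let X = conversion of R. Extent ξ = X.
At extent ξ: n_R = 1 − X; n_V = 2X; n_I = 2.34 (inert).
Summing: n_T = 3.34 + X.
With p_i = (n_i/n_T)P, K_p = p_V^2 / (p_R).
This yields a degree-2 equation in X; solving on (0,1), X = 0.719.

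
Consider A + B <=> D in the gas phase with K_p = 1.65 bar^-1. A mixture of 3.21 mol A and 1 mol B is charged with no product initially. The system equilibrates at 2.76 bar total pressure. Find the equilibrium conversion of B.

Let X = conversion of B (basis 1 mol B); extent of reaction ξ = X.
At extent ξ: n_A = 3.21 − X; n_B = 1 − X; n_D = X.
Summing: n_T = 4.21 − X.
Mole fractions y_i = n_i/n_T; K_p = p_D / (p_A p_B) with p_i = y_i·P.
Equating to 1.65 bar^-1 and solving on 0 < X < 1: X = 0.764.

X = 0.764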